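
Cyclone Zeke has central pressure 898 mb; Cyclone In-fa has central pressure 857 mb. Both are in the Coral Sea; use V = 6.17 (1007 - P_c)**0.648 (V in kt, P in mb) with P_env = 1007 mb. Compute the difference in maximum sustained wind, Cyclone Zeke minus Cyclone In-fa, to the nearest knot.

-30 kt

Cyclone Zeke: ΔP = 109; V ≈ 6.17 × 109^0.648 ≈ 128.98 kt.
Cyclone In-fa: ΔP = 150; V ≈ 6.17 × 150^0.648 ≈ 158.63 kt.
Difference ≈ 128.98 − 158.63 = -29.65 → -30 kt.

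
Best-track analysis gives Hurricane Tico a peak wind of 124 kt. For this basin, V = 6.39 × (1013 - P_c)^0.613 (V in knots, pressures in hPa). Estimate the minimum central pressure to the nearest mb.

ΔP = (V / 6.39)^(1/0.613) = (124/6.39)^1.631.
124/6.39 = 19.405; 19.405^1.631 ≈ 126.19 mb.
P_c = 1013 − 126.19 = 886.81 ≈ 887 mb.

887 mb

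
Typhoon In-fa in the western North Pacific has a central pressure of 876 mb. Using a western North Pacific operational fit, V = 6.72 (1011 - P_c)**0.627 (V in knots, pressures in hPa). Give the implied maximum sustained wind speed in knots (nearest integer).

146 kt

ΔP = 1011 − 876 = 135 mb.
135^0.627 ≈ 21.663.
V ≈ 6.72 × 21.663 ≈ 145.6 kt.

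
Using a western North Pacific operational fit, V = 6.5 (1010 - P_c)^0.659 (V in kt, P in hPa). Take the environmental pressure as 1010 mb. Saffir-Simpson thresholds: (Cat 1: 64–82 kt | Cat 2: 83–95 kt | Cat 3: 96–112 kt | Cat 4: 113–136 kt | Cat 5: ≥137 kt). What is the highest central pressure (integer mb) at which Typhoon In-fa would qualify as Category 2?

Category 2 begins at V = 83 kt.
Required ΔP = (83/6.5)^(1/0.659) = 12.769^1.517 ≈ 47.70 mb.
P_c ≤ 1010 − 47.70 = 962.30, so the highest integer P_c is 962 mb.

962 mb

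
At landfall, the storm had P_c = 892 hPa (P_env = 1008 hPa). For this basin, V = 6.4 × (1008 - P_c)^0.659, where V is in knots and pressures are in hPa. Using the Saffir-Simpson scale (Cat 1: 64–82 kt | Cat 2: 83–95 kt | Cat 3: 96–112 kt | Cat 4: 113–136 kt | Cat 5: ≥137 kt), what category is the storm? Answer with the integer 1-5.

5

ΔP = 1008 − 892 = 116 hPa.
V ≈ 6.4 × 116^0.659 = 6.4 × 22.93 ≈ 147 kt.
147 kt falls in the Category 5 band.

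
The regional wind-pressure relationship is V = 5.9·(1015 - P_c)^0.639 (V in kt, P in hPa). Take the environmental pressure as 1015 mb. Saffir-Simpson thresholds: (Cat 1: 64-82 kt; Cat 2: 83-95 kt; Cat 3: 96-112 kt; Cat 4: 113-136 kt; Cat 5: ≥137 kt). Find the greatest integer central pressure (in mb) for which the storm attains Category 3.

Category 3 begins at V = 96 kt.
Required ΔP = (96/5.9)^(1/0.639) = 16.271^1.565 ≈ 78.67 mb.
P_c ≤ 1015 − 78.67 = 936.33, so the highest integer P_c is 936 mb.

936 mb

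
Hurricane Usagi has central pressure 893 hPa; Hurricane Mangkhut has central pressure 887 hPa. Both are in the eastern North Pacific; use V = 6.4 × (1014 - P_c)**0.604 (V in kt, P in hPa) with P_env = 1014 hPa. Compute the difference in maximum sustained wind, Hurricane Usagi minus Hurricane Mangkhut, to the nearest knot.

-3 kt

Hurricane Usagi: ΔP = 121; V ≈ 6.4 × 121^0.604 ≈ 115.93 kt.
Hurricane Mangkhut: ΔP = 127; V ≈ 6.4 × 127^0.604 ≈ 119.37 kt.
Difference ≈ 115.93 − 119.37 = -3.44 → -3 kt.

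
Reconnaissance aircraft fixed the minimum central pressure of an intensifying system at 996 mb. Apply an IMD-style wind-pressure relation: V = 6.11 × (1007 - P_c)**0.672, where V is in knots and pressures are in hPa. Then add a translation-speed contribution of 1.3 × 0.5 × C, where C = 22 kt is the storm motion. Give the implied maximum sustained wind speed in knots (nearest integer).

ΔP = 1007 − 996 = 11 mb.
11^0.672 ≈ 5.010.
V ≈ 6.11 × 5.010 ≈ 30.6 kt.
Translation term: 1.3 × 0.5 × 22 = 14.3 kt.
Corrected V ≈ 44.9 kt → 45 kt.

45 kt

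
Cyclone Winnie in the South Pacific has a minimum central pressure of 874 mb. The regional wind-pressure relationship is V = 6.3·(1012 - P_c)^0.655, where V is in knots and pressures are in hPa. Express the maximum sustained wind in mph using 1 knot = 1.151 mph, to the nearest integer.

183 mph

ΔP = 1012 − 874 = 138 mb.
V ≈ 6.3 × 138^0.655 = 6.3 × 25.213 ≈ 158.841 kt.
158.841 × 1.151 ≈ 182.83 mph → 183 mph.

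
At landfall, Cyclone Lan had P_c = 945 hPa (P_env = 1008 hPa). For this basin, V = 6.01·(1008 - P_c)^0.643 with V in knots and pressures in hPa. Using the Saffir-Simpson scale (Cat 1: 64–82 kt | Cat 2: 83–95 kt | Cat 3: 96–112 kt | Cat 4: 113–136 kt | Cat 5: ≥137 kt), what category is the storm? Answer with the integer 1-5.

ΔP = 1008 − 945 = 63 hPa.
V ≈ 6.01 × 63^0.643 = 6.01 × 14.35 ≈ 86 kt.
86 kt falls in the Category 2 band.

2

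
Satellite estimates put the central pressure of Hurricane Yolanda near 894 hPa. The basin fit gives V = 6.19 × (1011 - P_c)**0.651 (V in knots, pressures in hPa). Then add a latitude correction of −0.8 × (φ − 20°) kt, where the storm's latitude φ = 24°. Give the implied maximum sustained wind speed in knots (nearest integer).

ΔP = 1011 − 894 = 117 hPa.
117^0.651 ≈ 22.202.
V ≈ 6.19 × 22.202 ≈ 137.4 kt.
Latitude correction: −0.8 × (24 − 20) = -3.2 kt.
Corrected V ≈ 134.2 kt → 134 kt.

134 kt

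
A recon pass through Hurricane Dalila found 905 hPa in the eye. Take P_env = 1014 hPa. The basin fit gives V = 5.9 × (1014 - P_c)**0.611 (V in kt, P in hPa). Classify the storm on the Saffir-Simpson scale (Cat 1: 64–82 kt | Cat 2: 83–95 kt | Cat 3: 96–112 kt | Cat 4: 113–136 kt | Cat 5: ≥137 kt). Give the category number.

ΔP = 1014 − 905 = 109 hPa.
V ≈ 5.9 × 109^0.611 = 5.9 × 17.57 ≈ 104 kt.
104 kt falls in the Category 3 band.

3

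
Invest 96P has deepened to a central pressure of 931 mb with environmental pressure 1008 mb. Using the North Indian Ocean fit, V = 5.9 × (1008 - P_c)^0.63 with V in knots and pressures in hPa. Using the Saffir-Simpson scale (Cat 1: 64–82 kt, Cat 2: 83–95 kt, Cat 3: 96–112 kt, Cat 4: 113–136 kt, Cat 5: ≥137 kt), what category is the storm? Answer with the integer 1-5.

2

ΔP = 1008 − 931 = 77 mb.
V ≈ 5.9 × 77^0.63 = 5.9 × 15.43 ≈ 91 kt.
91 kt falls in the Category 2 band.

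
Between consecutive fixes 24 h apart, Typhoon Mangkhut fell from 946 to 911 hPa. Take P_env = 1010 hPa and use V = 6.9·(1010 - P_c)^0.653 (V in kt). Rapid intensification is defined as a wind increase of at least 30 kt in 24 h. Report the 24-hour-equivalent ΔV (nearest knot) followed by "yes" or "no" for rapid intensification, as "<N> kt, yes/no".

34 kt, yes

V₁: ΔP = 64, V ≈ 6.9 × 64^0.653 ≈ 104.30 kt.
V₂: ΔP = 99, V ≈ 6.9 × 99^0.653 ≈ 138.68 kt.
ΔV over 24 h = 34.38 kt → 24 h equivalent = 34.38 × 24/24 ≈ 34.38 kt.
34 kt ≥ 30 kt ⇒ rapid intensification.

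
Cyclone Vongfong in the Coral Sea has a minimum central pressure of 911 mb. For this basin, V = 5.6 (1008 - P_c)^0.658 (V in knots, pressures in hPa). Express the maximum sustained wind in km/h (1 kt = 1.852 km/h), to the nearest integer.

210 km/h

ΔP = 1008 − 911 = 97 mb.
V ≈ 5.6 × 97^0.658 = 5.6 × 20.291 ≈ 113.628 kt.
113.628 × 1.852 ≈ 210.44 km/h → 210 km/h.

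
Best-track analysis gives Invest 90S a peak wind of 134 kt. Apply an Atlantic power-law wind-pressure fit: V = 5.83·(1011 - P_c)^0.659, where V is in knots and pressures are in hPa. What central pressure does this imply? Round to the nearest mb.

895 mb

ΔP = (V / 5.83)^(1/0.659) = (134/5.83)^1.517.
134/5.83 = 22.985; 22.985^1.517 ≈ 116.39 mb.
P_c = 1011 − 116.39 = 894.61 ≈ 895 mb.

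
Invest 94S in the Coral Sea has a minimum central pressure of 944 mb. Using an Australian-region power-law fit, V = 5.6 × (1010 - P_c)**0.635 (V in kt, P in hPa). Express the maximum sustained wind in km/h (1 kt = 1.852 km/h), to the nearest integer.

ΔP = 1010 − 944 = 66 mb.
V ≈ 5.6 × 66^0.635 = 5.6 × 14.302 ≈ 80.094 kt.
80.094 × 1.852 ≈ 148.33 km/h → 148 km/h.

148 km/h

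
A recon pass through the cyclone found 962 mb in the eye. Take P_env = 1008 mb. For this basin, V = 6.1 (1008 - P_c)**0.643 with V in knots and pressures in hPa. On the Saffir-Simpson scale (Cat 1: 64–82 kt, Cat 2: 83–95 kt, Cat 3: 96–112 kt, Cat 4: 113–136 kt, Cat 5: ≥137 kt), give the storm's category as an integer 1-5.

ΔP = 1008 − 962 = 46 mb.
V ≈ 6.1 × 46^0.643 = 6.1 × 11.73 ≈ 72 kt.
72 kt falls in the Category 1 band.

1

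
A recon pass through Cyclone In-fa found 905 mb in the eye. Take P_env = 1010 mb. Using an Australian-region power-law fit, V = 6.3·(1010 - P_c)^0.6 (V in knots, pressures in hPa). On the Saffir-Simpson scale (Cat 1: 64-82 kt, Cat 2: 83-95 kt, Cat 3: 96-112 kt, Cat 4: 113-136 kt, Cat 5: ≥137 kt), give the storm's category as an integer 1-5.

ΔP = 1010 − 905 = 105 mb.
V ≈ 6.3 × 105^0.6 = 6.3 × 16.32 ≈ 103 kt.
103 kt falls in the Category 3 band.

3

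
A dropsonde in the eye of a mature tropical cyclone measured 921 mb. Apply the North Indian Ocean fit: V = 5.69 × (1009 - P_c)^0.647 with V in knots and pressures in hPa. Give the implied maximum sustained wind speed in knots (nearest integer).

ΔP = 1009 − 921 = 88 mb.
88^0.647 ≈ 18.117.
V ≈ 5.69 × 18.117 ≈ 103.1 kt.

103 kt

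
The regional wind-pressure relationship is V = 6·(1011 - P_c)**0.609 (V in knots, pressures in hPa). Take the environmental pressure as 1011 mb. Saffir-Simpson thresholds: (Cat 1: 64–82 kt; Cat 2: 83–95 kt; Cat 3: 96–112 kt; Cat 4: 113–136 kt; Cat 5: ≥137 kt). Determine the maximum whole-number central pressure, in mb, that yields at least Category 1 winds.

962 mb

Category 1 begins at V = 64 kt.
Required ΔP = (64/6)^(1/0.609) = 10.667^1.642 ≈ 48.76 mb.
P_c ≤ 1011 − 48.76 = 962.24, so the highest integer P_c is 962 mb.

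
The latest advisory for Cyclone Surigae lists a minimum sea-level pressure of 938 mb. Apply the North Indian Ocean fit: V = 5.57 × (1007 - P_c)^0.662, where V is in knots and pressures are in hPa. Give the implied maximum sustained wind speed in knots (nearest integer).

92 kt

ΔP = 1007 − 938 = 69 mb.
69^0.662 ≈ 16.494.
V ≈ 5.57 × 16.494 ≈ 91.9 kt.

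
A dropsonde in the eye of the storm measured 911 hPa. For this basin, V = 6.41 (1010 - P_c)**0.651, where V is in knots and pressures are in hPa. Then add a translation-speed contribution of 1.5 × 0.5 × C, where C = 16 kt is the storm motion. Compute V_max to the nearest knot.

140 kt

ΔP = 1010 − 911 = 99 hPa.
99^0.651 ≈ 19.914.
V ≈ 6.41 × 19.914 ≈ 127.6 kt.
Translation term: 1.5 × 0.5 × 16 = 12 kt.
Corrected V ≈ 139.6 kt → 140 kt.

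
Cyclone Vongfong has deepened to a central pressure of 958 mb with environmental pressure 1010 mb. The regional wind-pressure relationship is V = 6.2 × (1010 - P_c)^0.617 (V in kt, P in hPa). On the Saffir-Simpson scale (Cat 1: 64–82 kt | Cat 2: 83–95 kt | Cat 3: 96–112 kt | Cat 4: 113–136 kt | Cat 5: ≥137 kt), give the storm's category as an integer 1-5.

1

ΔP = 1010 − 958 = 52 mb.
V ≈ 6.2 × 52^0.617 = 6.2 × 11.45 ≈ 71 kt.
71 kt falls in the Category 1 band.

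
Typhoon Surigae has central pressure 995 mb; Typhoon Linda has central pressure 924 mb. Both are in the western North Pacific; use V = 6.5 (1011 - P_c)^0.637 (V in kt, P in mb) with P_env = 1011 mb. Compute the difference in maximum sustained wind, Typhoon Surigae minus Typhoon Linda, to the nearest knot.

-74 kt

Typhoon Surigae: ΔP = 16; V ≈ 6.5 × 16^0.637 ≈ 38.01 kt.
Typhoon Linda: ΔP = 87; V ≈ 6.5 × 87^0.637 ≈ 111.79 kt.
Difference ≈ 38.01 − 111.79 = -73.78 → -74 kt.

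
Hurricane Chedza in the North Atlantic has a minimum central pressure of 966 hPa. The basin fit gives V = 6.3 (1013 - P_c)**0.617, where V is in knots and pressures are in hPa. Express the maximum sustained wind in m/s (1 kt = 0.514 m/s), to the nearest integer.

35 m/s

ΔP = 1013 − 966 = 47 hPa.
V ≈ 6.3 × 47^0.617 = 6.3 × 10.757 ≈ 67.768 kt.
67.768 × 0.514 ≈ 34.83 m/s → 35 m/s.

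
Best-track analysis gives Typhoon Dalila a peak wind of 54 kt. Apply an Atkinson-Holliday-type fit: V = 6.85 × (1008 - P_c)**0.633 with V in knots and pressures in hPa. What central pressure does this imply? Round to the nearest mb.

982 mb

ΔP = (V / 6.85)^(1/0.633) = (54/6.85)^1.580.
54/6.85 = 7.883; 7.883^1.580 ≈ 26.10 mb.
P_c = 1008 − 26.10 = 981.90 ≈ 982 mb.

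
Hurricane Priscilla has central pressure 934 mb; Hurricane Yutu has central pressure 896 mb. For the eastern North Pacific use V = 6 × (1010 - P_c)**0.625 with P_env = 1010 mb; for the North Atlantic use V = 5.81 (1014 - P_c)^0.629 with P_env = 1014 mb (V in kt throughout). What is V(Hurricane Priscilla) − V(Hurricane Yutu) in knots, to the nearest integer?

Hurricane Priscilla: ΔP = 76; V ≈ 6 × 76^0.625 ≈ 89.88 kt.
Hurricane Yutu: ΔP = 118; V ≈ 5.81 × 118^0.629 ≈ 116.79 kt.
Difference ≈ 89.88 − 116.79 = -26.91 → -27 kt.

-27 kt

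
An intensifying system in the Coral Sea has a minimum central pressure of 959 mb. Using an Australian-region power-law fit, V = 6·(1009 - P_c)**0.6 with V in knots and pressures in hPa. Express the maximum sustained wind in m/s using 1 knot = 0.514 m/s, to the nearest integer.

ΔP = 1009 − 959 = 50 mb.
V ≈ 6 × 50^0.6 = 6 × 10.456 ≈ 62.738 kt.
62.738 × 0.514 ≈ 32.25 m/s → 32 m/s.

32 m/s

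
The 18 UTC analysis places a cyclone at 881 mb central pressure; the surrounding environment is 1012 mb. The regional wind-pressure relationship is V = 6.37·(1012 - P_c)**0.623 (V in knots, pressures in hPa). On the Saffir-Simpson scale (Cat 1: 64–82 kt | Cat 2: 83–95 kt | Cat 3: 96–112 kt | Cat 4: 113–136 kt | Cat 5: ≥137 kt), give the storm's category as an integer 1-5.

4

ΔP = 1012 − 881 = 131 mb.
V ≈ 6.37 × 131^0.623 = 6.37 × 20.85 ≈ 133 kt.
133 kt falls in the Category 4 band.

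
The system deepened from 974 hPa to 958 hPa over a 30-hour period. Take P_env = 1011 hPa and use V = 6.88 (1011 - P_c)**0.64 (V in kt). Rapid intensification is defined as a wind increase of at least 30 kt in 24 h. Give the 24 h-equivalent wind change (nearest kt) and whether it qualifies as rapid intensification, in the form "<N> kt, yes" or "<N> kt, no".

V₁: ΔP = 37, V ≈ 6.88 × 37^0.64 ≈ 69.38 kt.
V₂: ΔP = 53, V ≈ 6.88 × 53^0.64 ≈ 87.32 kt.
ΔV over 30 h = 17.94 kt → 24 h equivalent = 17.94 × 24/30 ≈ 14.35 kt.
14 kt < 30 kt ⇒ not rapid intensification.

14 kt, no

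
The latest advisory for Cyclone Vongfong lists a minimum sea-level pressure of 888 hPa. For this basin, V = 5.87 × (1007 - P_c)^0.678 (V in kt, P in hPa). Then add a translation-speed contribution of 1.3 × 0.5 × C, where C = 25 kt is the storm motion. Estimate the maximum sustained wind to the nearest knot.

ΔP = 1007 − 888 = 119 hPa.
119^0.678 ≈ 25.540.
V ≈ 5.87 × 25.540 ≈ 149.9 kt.
Translation term: 1.3 × 0.5 × 25 = 16.25 kt.
Corrected V ≈ 166.15 kt → 166 kt.

166 kt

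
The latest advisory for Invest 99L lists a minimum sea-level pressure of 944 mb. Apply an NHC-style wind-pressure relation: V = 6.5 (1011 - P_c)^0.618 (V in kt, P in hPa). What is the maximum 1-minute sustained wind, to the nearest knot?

ΔP = 1011 − 944 = 67 mb.
67^0.618 ≈ 13.444.
V ≈ 6.5 × 13.444 ≈ 87.4 kt.

87 kt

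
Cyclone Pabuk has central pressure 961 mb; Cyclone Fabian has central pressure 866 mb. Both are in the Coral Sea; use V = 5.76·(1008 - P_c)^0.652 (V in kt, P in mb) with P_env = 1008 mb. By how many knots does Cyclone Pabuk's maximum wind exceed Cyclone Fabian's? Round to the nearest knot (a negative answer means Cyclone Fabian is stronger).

Cyclone Pabuk: ΔP = 47; V ≈ 5.76 × 47^0.652 ≈ 70.90 kt.
Cyclone Fabian: ΔP = 142; V ≈ 5.76 × 142^0.652 ≈ 145.79 kt.
Difference ≈ 70.90 − 145.79 = -74.89 → -75 kt.

-75 kt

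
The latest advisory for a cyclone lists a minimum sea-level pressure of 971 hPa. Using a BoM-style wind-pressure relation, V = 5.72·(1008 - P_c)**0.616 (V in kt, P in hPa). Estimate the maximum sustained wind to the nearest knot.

ΔP = 1008 − 971 = 37 hPa.
37^0.616 ≈ 9.247.
V ≈ 5.72 × 9.247 ≈ 52.9 kt.

53 kt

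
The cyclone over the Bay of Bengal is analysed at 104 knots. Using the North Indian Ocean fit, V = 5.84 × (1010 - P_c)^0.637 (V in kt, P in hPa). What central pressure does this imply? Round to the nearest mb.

ΔP = (V / 5.84)^(1/0.637) = (104/5.84)^1.570.
104/5.84 = 17.808; 17.808^1.570 ≈ 91.90 mb.
P_c = 1010 − 91.90 = 918.10 ≈ 918 mb.

918 mb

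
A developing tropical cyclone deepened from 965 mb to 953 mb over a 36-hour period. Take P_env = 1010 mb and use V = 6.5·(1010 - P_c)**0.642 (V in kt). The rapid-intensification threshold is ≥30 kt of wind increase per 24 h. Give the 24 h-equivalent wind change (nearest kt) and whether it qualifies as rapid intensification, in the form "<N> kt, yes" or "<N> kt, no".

8 kt, no

V₁: ΔP = 45, V ≈ 6.5 × 45^0.642 ≈ 74.86 kt.
V₂: ΔP = 57, V ≈ 6.5 × 57^0.642 ≈ 87.13 kt.
ΔV over 36 h = 12.27 kt → 24 h equivalent = 12.27 × 24/36 ≈ 8.18 kt.
8 kt < 30 kt ⇒ not rapid intensification.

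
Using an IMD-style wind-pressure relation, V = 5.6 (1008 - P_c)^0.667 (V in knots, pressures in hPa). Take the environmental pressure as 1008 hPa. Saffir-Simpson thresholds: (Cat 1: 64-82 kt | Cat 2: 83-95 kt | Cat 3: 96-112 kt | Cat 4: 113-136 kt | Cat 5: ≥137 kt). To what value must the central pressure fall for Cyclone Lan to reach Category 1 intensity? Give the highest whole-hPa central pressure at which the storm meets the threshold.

Category 1 begins at V = 64 kt.
Required ΔP = (64/5.6)^(1/0.667) = 11.429^1.499 ≈ 38.57 hPa.
P_c ≤ 1008 − 38.57 = 969.43, so the highest integer P_c is 969 hPa.

969 hPa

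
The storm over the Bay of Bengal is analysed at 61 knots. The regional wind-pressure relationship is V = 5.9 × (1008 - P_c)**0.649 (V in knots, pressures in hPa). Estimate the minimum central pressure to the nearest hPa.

971 hPa

ΔP = (V / 5.9)^(1/0.649) = (61/5.9)^1.541.
61/5.9 = 10.339; 10.339^1.541 ≈ 36.57 hPa.
P_c = 1008 − 36.57 = 971.43 ≈ 971 hPa.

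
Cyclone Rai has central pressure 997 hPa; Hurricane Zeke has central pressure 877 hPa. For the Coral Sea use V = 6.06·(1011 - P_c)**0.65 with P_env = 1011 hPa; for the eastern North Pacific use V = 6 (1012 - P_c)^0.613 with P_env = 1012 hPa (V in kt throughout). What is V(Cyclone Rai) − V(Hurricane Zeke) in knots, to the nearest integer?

-88 kt

Cyclone Rai: ΔP = 14; V ≈ 6.06 × 14^0.65 ≈ 33.69 kt.
Hurricane Zeke: ΔP = 135; V ≈ 6 × 135^0.613 ≈ 121.35 kt.
Difference ≈ 33.69 − 121.35 = -87.66 → -88 kt.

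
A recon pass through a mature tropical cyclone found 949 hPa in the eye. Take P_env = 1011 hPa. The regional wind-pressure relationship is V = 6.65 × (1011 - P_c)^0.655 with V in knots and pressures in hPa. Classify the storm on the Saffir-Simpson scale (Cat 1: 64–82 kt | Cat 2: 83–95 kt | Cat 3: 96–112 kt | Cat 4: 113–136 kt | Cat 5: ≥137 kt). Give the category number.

3

ΔP = 1011 − 949 = 62 hPa.
V ≈ 6.65 × 62^0.655 = 6.65 × 14.93 ≈ 99 kt.
99 kt falls in the Category 3 band.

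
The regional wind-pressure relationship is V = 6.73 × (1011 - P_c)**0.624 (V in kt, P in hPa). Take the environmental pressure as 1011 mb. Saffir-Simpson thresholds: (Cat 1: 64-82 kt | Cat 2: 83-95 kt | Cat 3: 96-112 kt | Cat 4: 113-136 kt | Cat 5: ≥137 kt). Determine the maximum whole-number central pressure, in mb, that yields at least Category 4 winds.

Category 4 begins at V = 113 kt.
Required ΔP = (113/6.73)^(1/0.624) = 16.790^1.603 ≈ 91.88 mb.
P_c ≤ 1011 − 91.88 = 919.12, so the highest integer P_c is 919 mb.

919 mb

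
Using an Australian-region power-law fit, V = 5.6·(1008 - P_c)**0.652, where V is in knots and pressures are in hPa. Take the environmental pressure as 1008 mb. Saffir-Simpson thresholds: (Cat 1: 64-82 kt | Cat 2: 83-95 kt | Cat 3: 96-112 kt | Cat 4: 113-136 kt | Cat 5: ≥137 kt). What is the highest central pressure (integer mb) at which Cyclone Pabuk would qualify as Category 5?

Category 5 begins at V = 137 kt.
Required ΔP = (137/5.6)^(1/0.652) = 24.464^1.534 ≈ 134.79 mb.
P_c ≤ 1008 − 134.79 = 873.21, so the highest integer P_c is 873 mb.

873 mb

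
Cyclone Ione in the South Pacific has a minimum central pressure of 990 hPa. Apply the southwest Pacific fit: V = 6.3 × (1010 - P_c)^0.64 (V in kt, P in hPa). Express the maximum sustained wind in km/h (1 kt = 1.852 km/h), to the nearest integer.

ΔP = 1010 − 990 = 20 hPa.
V ≈ 6.3 × 20^0.64 = 6.3 × 6.802 ≈ 42.855 kt.
42.855 × 1.852 ≈ 79.37 km/h → 79 km/h.

79 km/h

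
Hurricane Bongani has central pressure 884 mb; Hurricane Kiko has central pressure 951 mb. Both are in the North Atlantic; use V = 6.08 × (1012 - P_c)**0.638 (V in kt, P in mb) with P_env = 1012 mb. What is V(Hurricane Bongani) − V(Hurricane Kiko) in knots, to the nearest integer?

Hurricane Bongani: ΔP = 128; V ≈ 6.08 × 128^0.638 ≈ 134.37 kt.
Hurricane Kiko: ΔP = 61; V ≈ 6.08 × 61^0.638 ≈ 83.74 kt.
Difference ≈ 134.37 − 83.74 = 50.63 → 51 kt.

51 kt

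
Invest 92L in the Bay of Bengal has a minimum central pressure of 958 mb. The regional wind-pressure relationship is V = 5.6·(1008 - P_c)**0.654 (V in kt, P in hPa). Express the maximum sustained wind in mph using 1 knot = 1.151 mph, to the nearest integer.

ΔP = 1008 − 958 = 50 mb.
V ≈ 5.6 × 50^0.654 = 5.6 × 12.916 ≈ 72.329 kt.
72.329 × 1.151 ≈ 83.25 mph → 83 mph.

83 mph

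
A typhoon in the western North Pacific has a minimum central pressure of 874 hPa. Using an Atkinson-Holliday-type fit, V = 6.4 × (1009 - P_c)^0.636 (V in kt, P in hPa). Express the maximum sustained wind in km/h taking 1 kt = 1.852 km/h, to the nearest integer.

ΔP = 1009 − 874 = 135 hPa.
V ≈ 6.4 × 135^0.636 = 6.4 × 22.641 ≈ 144.901 kt.
144.901 × 1.852 ≈ 268.36 km/h → 268 km/h.

268 km/h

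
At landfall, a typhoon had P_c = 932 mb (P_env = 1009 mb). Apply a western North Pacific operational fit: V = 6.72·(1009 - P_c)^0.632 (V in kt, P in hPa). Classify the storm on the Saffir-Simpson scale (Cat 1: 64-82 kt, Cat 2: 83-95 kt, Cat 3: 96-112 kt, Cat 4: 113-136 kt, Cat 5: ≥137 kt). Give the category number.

3

ΔP = 1009 − 932 = 77 mb.
V ≈ 6.72 × 77^0.632 = 6.72 × 15.57 ≈ 105 kt.
105 kt falls in the Category 3 band.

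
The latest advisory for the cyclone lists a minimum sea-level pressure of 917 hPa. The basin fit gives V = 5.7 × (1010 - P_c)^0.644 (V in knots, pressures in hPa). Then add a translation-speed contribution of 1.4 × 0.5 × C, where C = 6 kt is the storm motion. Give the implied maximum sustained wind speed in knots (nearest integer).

110 kt

ΔP = 1010 − 917 = 93 hPa.
93^0.644 ≈ 18.523.
V ≈ 5.7 × 18.523 ≈ 105.6 kt.
Translation term: 1.4 × 0.5 × 6 = 4.2 kt.
Corrected V ≈ 109.8 kt → 110 kt.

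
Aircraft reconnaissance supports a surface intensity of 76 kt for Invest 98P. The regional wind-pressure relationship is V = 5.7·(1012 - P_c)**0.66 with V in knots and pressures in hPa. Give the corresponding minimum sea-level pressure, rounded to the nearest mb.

ΔP = (V / 5.7)^(1/0.66) = (76/5.7)^1.515.
76/5.7 = 13.333; 13.333^1.515 ≈ 50.64 mb.
P_c = 1012 − 50.64 = 961.36 ≈ 961 mb.

961 mb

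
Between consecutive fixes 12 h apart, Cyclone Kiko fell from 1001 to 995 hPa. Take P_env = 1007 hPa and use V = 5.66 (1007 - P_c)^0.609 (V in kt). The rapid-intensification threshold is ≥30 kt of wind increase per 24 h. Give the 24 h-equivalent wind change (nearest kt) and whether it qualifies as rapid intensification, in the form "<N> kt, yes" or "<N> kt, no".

V₁: ΔP = 6, V ≈ 5.66 × 6^0.609 ≈ 16.85 kt.
V₂: ΔP = 12, V ≈ 5.66 × 12^0.609 ≈ 25.71 kt.
ΔV over 12 h = 8.86 kt → 24 h equivalent = 8.86 × 24/12 ≈ 17.72 kt.
18 kt < 30 kt ⇒ not rapid intensification.

18 kt, no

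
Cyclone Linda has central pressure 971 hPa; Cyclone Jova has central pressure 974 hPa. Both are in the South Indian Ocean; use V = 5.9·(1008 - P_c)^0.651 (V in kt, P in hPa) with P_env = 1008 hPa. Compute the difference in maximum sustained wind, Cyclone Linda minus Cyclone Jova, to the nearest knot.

3 kt

Cyclone Linda: ΔP = 37; V ≈ 5.9 × 37^0.651 ≈ 61.91 kt.
Cyclone Jova: ΔP = 34; V ≈ 5.9 × 34^0.651 ≈ 58.59 kt.
Difference ≈ 61.91 − 58.59 = 3.32 → 3 kt.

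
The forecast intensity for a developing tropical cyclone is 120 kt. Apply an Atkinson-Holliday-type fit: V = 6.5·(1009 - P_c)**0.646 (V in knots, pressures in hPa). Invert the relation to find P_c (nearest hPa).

ΔP = (V / 6.5)^(1/0.646) = (120/6.5)^1.548.
120/6.5 = 18.462; 18.462^1.548 ≈ 91.24 hPa.
P_c = 1009 − 91.24 = 917.76 ≈ 918 hPa.

918 hPa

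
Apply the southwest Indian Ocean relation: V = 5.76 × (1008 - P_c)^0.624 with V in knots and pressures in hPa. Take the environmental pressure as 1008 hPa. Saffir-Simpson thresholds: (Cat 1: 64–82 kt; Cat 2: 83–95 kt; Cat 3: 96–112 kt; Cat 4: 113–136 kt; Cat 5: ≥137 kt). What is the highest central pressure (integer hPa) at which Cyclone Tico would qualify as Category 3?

917 hPa

Category 3 begins at V = 96 kt.
Required ΔP = (96/5.76)^(1/0.624) = 16.667^1.603 ≈ 90.80 hPa.
P_c ≤ 1008 − 90.80 = 917.20, so the highest integer P_c is 917 hPa.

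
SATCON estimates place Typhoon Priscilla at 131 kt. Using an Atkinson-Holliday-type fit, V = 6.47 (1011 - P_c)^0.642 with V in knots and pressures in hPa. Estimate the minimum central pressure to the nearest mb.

903 mb

ΔP = (V / 6.47)^(1/0.642) = (131/6.47)^1.558.
131/6.47 = 20.247; 20.247^1.558 ≈ 108.35 mb.
P_c = 1011 − 108.35 = 902.65 ≈ 903 mb.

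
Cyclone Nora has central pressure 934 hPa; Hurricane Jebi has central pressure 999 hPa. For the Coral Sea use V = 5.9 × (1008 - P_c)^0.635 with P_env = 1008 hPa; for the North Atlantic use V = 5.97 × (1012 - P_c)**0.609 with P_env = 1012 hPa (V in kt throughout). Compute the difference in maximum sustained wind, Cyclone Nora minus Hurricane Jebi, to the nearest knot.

62 kt

Cyclone Nora: ΔP = 74; V ≈ 5.9 × 74^0.635 ≈ 90.74 kt.
Hurricane Jebi: ΔP = 13; V ≈ 5.97 × 13^0.609 ≈ 28.47 kt.
Difference ≈ 90.74 − 28.47 = 62.27 → 62 kt.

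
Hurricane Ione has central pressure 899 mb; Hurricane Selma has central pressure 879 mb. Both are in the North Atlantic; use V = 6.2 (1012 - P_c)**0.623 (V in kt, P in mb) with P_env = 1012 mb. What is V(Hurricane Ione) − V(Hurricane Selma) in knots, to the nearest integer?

Hurricane Ione: ΔP = 113; V ≈ 6.2 × 113^0.623 ≈ 117.89 kt.
Hurricane Selma: ΔP = 133; V ≈ 6.2 × 133^0.623 ≈ 130.48 kt.
Difference ≈ 117.89 − 130.48 = -12.59 → -13 kt.

-13 kt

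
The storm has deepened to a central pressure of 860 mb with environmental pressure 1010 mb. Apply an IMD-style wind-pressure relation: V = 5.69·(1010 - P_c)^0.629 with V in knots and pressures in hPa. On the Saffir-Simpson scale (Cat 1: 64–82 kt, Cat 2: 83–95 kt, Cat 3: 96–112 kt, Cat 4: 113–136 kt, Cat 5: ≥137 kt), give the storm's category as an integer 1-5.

4

ΔP = 1010 − 860 = 150 mb.
V ≈ 5.69 × 150^0.629 = 5.69 × 23.38 ≈ 133 kt.
133 kt falls in the Category 4 band.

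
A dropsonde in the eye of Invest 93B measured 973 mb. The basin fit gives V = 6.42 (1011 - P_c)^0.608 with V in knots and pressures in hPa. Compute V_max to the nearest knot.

ΔP = 1011 − 973 = 38 mb.
38^0.608 ≈ 9.131.
V ≈ 6.42 × 9.131 ≈ 58.6 kt.

59 kt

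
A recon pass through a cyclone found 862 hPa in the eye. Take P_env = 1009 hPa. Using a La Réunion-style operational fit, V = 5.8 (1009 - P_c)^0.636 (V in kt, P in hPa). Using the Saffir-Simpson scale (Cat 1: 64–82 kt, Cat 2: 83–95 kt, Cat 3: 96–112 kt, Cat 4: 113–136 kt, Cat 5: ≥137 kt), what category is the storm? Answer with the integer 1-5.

5

ΔP = 1009 − 862 = 147 hPa.
V ≈ 5.8 × 147^0.636 = 5.8 × 23.90 ≈ 139 kt.
139 kt falls in the Category 5 band.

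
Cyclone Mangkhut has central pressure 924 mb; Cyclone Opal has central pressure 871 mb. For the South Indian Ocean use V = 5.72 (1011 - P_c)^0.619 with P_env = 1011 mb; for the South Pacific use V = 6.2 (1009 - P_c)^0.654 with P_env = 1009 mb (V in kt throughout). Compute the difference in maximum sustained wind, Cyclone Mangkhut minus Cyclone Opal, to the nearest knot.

-65 kt

Cyclone Mangkhut: ΔP = 87; V ≈ 5.72 × 87^0.619 ≈ 90.77 kt.
Cyclone Opal: ΔP = 138; V ≈ 6.2 × 138^0.654 ≈ 155.55 kt.
Difference ≈ 90.77 − 155.55 = -64.78 → -65 kt.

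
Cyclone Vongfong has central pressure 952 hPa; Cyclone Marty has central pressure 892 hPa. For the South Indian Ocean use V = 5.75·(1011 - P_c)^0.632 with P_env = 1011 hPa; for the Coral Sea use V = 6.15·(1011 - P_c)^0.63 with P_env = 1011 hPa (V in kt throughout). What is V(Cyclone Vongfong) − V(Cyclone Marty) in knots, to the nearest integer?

-49 kt

Cyclone Vongfong: ΔP = 59; V ≈ 5.75 × 59^0.632 ≈ 75.66 kt.
Cyclone Marty: ΔP = 119; V ≈ 6.15 × 119^0.63 ≈ 124.87 kt.
Difference ≈ 75.66 − 124.87 = -49.21 → -49 kt.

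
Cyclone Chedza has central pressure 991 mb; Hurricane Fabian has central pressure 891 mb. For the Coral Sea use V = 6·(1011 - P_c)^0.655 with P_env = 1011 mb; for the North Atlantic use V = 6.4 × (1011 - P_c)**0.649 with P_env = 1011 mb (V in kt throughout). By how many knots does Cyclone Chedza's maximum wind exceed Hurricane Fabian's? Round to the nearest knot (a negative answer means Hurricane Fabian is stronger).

-100 kt

Cyclone Chedza: ΔP = 20; V ≈ 6 × 20^0.655 ≈ 42.69 kt.
Hurricane Fabian: ΔP = 120; V ≈ 6.4 × 120^0.649 ≈ 143.08 kt.
Difference ≈ 42.69 − 143.08 = -100.39 → -100 kt.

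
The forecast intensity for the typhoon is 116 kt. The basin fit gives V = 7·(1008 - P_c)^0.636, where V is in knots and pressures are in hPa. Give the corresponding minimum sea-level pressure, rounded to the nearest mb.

ΔP = (V / 7)^(1/0.636) = (116/7)^1.572.
116/7 = 16.571; 16.571^1.572 ≈ 82.65 mb.
P_c = 1008 − 82.65 = 925.35 ≈ 925 mb.

925 mb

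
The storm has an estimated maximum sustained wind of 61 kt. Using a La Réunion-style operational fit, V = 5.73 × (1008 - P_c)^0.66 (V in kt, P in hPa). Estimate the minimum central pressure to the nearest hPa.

ΔP = (V / 5.73)^(1/0.66) = (61/5.73)^1.515.
61/5.73 = 10.646; 10.646^1.515 ≈ 36.00 hPa.
P_c = 1008 − 36.00 = 972.00 ≈ 972 hPa.

972 hPa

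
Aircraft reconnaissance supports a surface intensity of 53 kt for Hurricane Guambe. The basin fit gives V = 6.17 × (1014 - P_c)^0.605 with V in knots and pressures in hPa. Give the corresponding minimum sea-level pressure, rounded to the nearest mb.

ΔP = (V / 6.17)^(1/0.605) = (53/6.17)^1.653.
53/6.17 = 8.590; 8.590^1.653 ≈ 34.98 mb.
P_c = 1014 − 34.98 = 979.02 ≈ 979 mb.

979 mb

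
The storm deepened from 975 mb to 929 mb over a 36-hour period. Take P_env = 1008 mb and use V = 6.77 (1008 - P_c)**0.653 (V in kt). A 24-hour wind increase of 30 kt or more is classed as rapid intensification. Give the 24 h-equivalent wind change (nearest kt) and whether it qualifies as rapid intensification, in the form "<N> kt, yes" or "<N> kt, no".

V₁: ΔP = 33, V ≈ 6.77 × 33^0.653 ≈ 66.40 kt.
V₂: ΔP = 79, V ≈ 6.77 × 79^0.653 ≈ 117.42 kt.
ΔV over 36 h = 51.02 kt → 24 h equivalent = 51.02 × 24/36 ≈ 34.01 kt.
34 kt ≥ 30 kt ⇒ rapid intensification.

34 kt, yes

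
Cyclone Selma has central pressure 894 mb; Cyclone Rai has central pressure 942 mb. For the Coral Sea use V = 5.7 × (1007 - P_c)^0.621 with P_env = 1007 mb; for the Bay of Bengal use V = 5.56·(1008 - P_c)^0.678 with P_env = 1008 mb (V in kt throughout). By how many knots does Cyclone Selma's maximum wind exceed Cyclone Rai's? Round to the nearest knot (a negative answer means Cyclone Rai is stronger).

Cyclone Selma: ΔP = 113; V ≈ 5.7 × 113^0.621 ≈ 107.36 kt.
Cyclone Rai: ΔP = 66; V ≈ 5.56 × 66^0.678 ≈ 95.22 kt.
Difference ≈ 107.36 − 95.22 = 12.14 → 12 kt.

12 kt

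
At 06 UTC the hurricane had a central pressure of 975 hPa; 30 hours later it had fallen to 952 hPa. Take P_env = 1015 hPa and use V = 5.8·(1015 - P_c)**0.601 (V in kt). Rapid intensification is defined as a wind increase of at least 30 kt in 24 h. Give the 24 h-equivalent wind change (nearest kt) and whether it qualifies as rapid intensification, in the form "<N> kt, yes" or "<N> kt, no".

13 kt, no

V₁: ΔP = 40, V ≈ 5.8 × 40^0.601 ≈ 53.24 kt.
V₂: ΔP = 63, V ≈ 5.8 × 63^0.601 ≈ 69.96 kt.
ΔV over 30 h = 16.72 kt → 24 h equivalent = 16.72 × 24/30 ≈ 13.38 kt.
13 kt < 30 kt ⇒ not rapid intensification.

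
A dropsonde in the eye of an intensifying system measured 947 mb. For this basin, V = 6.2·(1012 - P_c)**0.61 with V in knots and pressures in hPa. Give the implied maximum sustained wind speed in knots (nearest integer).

ΔP = 1012 − 947 = 65 mb.
65^0.61 ≈ 12.761.
V ≈ 6.2 × 12.761 ≈ 79.1 kt.

79 kt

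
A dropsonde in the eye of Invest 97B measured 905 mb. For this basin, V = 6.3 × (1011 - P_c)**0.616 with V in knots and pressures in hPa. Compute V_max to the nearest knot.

ΔP = 1011 − 905 = 106 mb.
106^0.616 ≈ 17.684.
V ≈ 6.3 × 17.684 ≈ 111.4 kt.

111 kt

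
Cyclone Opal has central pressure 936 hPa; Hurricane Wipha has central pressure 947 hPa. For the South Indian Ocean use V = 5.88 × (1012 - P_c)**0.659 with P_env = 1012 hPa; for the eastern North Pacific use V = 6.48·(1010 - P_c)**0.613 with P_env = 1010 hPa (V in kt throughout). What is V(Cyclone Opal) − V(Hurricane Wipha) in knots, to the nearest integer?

20 kt

Cyclone Opal: ΔP = 76; V ≈ 5.88 × 76^0.659 ≈ 102.05 kt.
Hurricane Wipha: ΔP = 63; V ≈ 6.48 × 63^0.613 ≈ 82.14 kt.
Difference ≈ 102.05 − 82.14 = 19.91 → 20 kt.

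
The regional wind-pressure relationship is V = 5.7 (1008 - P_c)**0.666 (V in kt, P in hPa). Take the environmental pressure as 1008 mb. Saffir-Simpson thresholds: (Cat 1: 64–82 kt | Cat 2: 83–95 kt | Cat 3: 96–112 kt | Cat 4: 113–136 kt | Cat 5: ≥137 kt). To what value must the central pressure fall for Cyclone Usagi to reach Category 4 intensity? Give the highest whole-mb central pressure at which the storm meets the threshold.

919 mb

Category 4 begins at V = 113 kt.
Required ΔP = (113/5.7)^(1/0.666) = 19.825^1.502 ≈ 88.67 mb.
P_c ≤ 1008 − 88.67 = 919.33, so the highest integer P_c is 919 mb.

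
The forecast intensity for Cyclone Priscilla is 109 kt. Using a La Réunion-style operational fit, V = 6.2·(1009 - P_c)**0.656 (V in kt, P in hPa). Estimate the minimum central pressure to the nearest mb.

ΔP = (V / 6.2)^(1/0.656) = (109/6.2)^1.524.
109/6.2 = 17.581; 17.581^1.524 ≈ 79.05 mb.
P_c = 1009 − 79.05 = 929.95 ≈ 930 mb.

930 mb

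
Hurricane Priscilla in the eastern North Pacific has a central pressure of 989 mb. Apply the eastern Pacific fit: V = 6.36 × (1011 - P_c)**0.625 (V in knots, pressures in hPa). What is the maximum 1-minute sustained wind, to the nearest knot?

ΔP = 1011 − 989 = 22 mb.
22^0.625 ≈ 6.903.
V ≈ 6.36 × 6.903 ≈ 43.9 kt.

44 kt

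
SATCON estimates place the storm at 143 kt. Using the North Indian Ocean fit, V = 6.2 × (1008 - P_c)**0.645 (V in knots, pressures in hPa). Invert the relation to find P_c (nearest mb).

878 mb

ΔP = (V / 6.2)^(1/0.645) = (143/6.2)^1.550.
143/6.2 = 23.065; 23.065^1.550 ≈ 129.75 mb.
P_c = 1008 − 129.75 = 878.25 ≈ 878 mb.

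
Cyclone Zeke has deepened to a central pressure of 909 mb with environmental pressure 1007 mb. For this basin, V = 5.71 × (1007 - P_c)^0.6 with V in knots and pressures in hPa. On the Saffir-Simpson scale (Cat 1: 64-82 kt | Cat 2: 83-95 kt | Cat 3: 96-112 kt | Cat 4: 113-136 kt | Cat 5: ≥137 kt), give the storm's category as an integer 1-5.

2

ΔP = 1007 − 909 = 98 mb.
V ≈ 5.71 × 98^0.6 = 5.71 × 15.66 ≈ 89 kt.
89 kt falls in the Category 2 band.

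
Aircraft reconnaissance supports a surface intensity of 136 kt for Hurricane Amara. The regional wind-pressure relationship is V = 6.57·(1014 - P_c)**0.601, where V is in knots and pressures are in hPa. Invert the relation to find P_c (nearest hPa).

ΔP = (V / 6.57)^(1/0.601) = (136/6.57)^1.664.
136/6.57 = 20.700; 20.700^1.664 ≈ 154.75 hPa.
P_c = 1014 − 154.75 = 859.25 ≈ 859 hPa.

859 hPa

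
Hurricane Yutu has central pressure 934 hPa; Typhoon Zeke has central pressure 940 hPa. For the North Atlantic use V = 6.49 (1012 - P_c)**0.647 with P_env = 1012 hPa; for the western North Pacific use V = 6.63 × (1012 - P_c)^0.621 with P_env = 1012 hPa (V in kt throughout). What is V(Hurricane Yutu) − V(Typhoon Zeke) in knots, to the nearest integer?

14 kt

Hurricane Yutu: ΔP = 78; V ≈ 6.49 × 78^0.647 ≈ 108.75 kt.
Typhoon Zeke: ΔP = 72; V ≈ 6.63 × 72^0.621 ≈ 94.39 kt.
Difference ≈ 108.75 − 94.39 = 14.36 → 14 kt.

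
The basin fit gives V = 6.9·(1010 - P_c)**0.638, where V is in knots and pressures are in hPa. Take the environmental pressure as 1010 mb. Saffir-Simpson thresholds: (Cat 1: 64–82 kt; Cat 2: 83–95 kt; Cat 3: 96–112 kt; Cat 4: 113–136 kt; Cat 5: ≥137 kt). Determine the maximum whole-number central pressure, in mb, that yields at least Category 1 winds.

Category 1 begins at V = 64 kt.
Required ΔP = (64/6.9)^(1/0.638) = 9.275^1.567 ≈ 32.82 mb.
P_c ≤ 1010 − 32.82 = 977.18, so the highest integer P_c is 977 mb.

977 mb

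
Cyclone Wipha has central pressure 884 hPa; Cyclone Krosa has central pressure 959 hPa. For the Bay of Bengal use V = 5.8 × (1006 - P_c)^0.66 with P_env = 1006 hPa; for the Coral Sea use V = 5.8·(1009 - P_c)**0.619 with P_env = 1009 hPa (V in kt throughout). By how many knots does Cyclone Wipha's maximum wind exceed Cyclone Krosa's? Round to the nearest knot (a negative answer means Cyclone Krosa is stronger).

73 kt

Cyclone Wipha: ΔP = 122; V ≈ 5.8 × 122^0.66 ≈ 138.17 kt.
Cyclone Krosa: ΔP = 50; V ≈ 5.8 × 50^0.619 ≈ 65.33 kt.
Difference ≈ 138.17 − 65.33 = 72.84 → 73 kt.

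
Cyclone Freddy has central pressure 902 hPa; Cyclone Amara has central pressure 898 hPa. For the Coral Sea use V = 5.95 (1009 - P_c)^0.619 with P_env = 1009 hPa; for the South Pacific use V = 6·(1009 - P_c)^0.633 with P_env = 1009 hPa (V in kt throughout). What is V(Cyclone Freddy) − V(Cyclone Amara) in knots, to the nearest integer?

Cyclone Freddy: ΔP = 107; V ≈ 5.95 × 107^0.619 ≈ 107.33 kt.
Cyclone Amara: ΔP = 111; V ≈ 6 × 111^0.633 ≈ 118.26 kt.
Difference ≈ 107.33 − 118.26 = -10.93 → -11 kt.

-11 kt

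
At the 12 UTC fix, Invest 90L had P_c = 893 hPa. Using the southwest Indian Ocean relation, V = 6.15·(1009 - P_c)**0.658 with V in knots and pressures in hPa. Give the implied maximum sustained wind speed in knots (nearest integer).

140 kt

ΔP = 1009 − 893 = 116 hPa.
116^0.658 ≈ 22.825.
V ≈ 6.15 × 22.825 ≈ 140.4 kt.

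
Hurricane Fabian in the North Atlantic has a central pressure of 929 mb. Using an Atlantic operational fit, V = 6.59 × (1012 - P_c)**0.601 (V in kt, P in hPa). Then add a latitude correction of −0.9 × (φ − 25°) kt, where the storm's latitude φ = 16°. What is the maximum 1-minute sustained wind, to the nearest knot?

102 kt

ΔP = 1012 − 929 = 83 mb.
83^0.601 ≈ 14.235.
V ≈ 6.59 × 14.235 ≈ 93.8 kt.
Latitude correction: −0.9 × (16 − 25) = 8.1 kt.
Corrected V ≈ 101.9 kt → 102 kt.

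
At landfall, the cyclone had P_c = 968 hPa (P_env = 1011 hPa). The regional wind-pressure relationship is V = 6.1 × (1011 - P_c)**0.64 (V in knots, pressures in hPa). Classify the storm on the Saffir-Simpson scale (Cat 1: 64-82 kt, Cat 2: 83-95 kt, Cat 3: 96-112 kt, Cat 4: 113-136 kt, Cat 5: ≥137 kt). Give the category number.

1

ΔP = 1011 − 968 = 43 hPa.
V ≈ 6.1 × 43^0.64 = 6.1 × 11.10 ≈ 68 kt.
68 kt falls in the Category 1 band.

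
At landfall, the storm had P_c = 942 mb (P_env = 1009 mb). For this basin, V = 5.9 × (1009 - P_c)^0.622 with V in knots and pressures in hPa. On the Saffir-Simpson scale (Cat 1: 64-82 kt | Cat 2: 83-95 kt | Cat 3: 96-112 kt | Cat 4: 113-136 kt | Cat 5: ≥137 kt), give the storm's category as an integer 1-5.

ΔP = 1009 − 942 = 67 mb.
V ≈ 5.9 × 67^0.622 = 5.9 × 13.67 ≈ 81 kt.
81 kt falls in the Category 1 band.

1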